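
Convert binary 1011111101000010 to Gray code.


Binary: 1011111101000010
Gray code: G = B XOR (B >> 1)
B >> 1 = 0101111110100001
1011111101000010 XOR 0101111110100001:
  1 XOR 0 = 1
  0 XOR 1 = 1
  1 XOR 0 = 1
  1 XOR 1 = 0
  1 XOR 1 = 0
  1 XOR 1 = 0
  1 XOR 1 = 0
  1 XOR 1 = 0
  0 XOR 1 = 1
  1 XOR 0 = 1
  0 XOR 1 = 1
  0 XOR 0 = 0
  0 XOR 0 = 0
  0 XOR 0 = 0
  1 XOR 0 = 1
  0 XOR 1 = 1
= 1110000011100011


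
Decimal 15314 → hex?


Divide by 16 repeatedly:
15314 ÷ 16 = 957 remainder 2 (2)
957 ÷ 16 = 59 remainder 13 (D)
59 ÷ 16 = 3 remainder 11 (B)
3 ÷ 16 = 0 remainder 3 (3)
Reading remainders bottom-up:
= 0x3BD2


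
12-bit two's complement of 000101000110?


Original: 000101000110
Step 1 - Invert all bits: 111010111001
Step 2 - Add 1: 111010111001 + 1
= 111010111010 (represents -326)


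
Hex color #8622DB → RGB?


Hex: #8622DB
R = 86₁₆ = 134
G = 22₁₆ = 34
B = DB₁₆ = 219
= RGB(134, 34, 219)


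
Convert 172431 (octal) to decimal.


Positional values:
Position 0: 1 × 8^0 = 1
Position 1: 3 × 8^1 = 24
Position 2: 4 × 8^2 = 256
Position 3: 2 × 8^3 = 1024
Position 4: 7 × 8^4 = 28672
Position 5: 1 × 8^5 = 32768
Sum = 1 + 24 + 256 + 1024 + 28672 + 32768
= 62745


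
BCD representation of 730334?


Each digit → 4-bit binary:
  7 → 0111
  3 → 0011
  0 → 0000
  3 → 0011
  3 → 0011
  4 → 0100
= 0111 0011 0000 0011 0011 0100


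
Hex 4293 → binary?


Each hex digit → 4 binary bits:
  4 = 0100
  2 = 0010
  9 = 1001
  3 = 0011
Concatenate: 0100 0010 1001 0011
= 0100001010010011


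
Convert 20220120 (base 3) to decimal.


Positional values (base 3):
  0 × 3^0 = 0 × 1 = 0
  2 × 3^1 = 2 × 3 = 6
  1 × 3^2 = 1 × 9 = 9
  0 × 3^3 = 0 × 27 = 0
  2 × 3^4 = 2 × 81 = 162
  2 × 3^5 = 2 × 243 = 486
  0 × 3^6 = 0 × 729 = 0
  2 × 3^7 = 2 × 2187 = 4374
Sum = 0 + 6 + 9 + 0 + 162 + 486 + 0 + 4374
= 5037


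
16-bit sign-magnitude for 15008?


Sign bit: 0 (positive)
Magnitude: 15008 = 011101010100000
= 0011101010100000


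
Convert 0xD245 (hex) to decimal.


Positional values:
Position 0: 5 × 16^0 = 5 × 1 = 5
Position 1: 4 × 16^1 = 4 × 16 = 64
Position 2: 2 × 16^2 = 2 × 256 = 512
Position 3: D × 16^3 = 13 × 4096 = 53248
Sum = 5 + 64 + 512 + 53248
= 53829


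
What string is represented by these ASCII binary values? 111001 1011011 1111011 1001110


Codes (binary): 111001 1011011 1111011 1001110
Per-code ASCII lookup:
  111001 = 57  (range 48-57: digits, 57 - 48 = 9) → '9'
  1011011 = 91  (special character) → '['
  1111011 = 123  (special character) → '{'
  1001110 = 78  (range 65-90: uppercase, 78 - 65 = 13) → 'N'
= '9[{N'


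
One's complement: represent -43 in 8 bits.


Original: 00101011
Invert all bits:
  bit 0: 0 → 1
  bit 1: 0 → 1
  bit 2: 1 → 0
  bit 3: 0 → 1
  bit 4: 1 → 0
  bit 5: 0 → 1
  bit 6: 1 → 0
  bit 7: 1 → 0
= 11010100


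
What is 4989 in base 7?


Divide by 7 repeatedly:
4989 ÷ 7 = 712 remainder 5
712 ÷ 7 = 101 remainder 5
101 ÷ 7 = 14 remainder 3
14 ÷ 7 = 2 remainder 0
2 ÷ 7 = 0 remainder 2
Reading remainders bottom-up:
= 20355


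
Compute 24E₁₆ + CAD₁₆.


Align and add column by column (LSB to MSB, each column mod 16 with carry):
  024E
+ 0CAD
  ----
  col 0: E(14) + D(13) + 0 (carry in) = 27 → B(11), carry out 1
  col 1: 4(4) + A(10) + 1 (carry in) = 15 → F(15), carry out 0
  col 2: 2(2) + C(12) + 0 (carry in) = 14 → E(14), carry out 0
  col 3: 0(0) + 0(0) + 0 (carry in) = 0 → 0(0), carry out 0
Reading digits MSB→LSB: 0EFB
Strip leading zeros: EFB
= 0xEFB


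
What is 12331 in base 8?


Divide by 8 repeatedly:
12331 ÷ 8 = 1541 remainder 3
1541 ÷ 8 = 192 remainder 5
192 ÷ 8 = 24 remainder 0
24 ÷ 8 = 3 remainder 0
3 ÷ 8 = 0 remainder 3
Reading remainders bottom-up:
= 0o30053


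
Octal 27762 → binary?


Each octal digit → 3 binary bits:
  2 = 010
  7 = 111
  7 = 111
  6 = 110
  2 = 010
Concatenate: 010 111 111 110 010
= 010111111110010


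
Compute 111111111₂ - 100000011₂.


Align and subtract column by column (LSB to MSB, borrowing when needed):
  111111111
- 100000011
  ---------
  col 0: (1 - 0 borrow-in) - 1 → 1 - 1 = 0, borrow out 0
  col 1: (1 - 0 borrow-in) - 1 → 1 - 1 = 0, borrow out 0
  col 2: (1 - 0 borrow-in) - 0 → 1 - 0 = 1, borrow out 0
  col 3: (1 - 0 borrow-in) - 0 → 1 - 0 = 1, borrow out 0
  col 4: (1 - 0 borrow-in) - 0 → 1 - 0 = 1, borrow out 0
  col 5: (1 - 0 borrow-in) - 0 → 1 - 0 = 1, borrow out 0
  col 6: (1 - 0 borrow-in) - 0 → 1 - 0 = 1, borrow out 0
  col 7: (1 - 0 borrow-in) - 0 → 1 - 0 = 1, borrow out 0
  col 8: (1 - 0 borrow-in) - 1 → 1 - 1 = 0, borrow out 0
Reading bits MSB→LSB: 011111100
Strip leading zeros: 11111100
= 11111100


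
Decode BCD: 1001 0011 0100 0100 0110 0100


Each 4-bit group → digit:
  1001 → 9
  0011 → 3
  0100 → 4
  0100 → 4
  0110 → 6
  0100 → 4
= 934464


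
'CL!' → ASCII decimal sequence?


String: 'CL!'  (3 characters)
Per-character ASCII lookup:
  'C': uppercase starts at 65: 'C' = 65 + 2 = 67
  'L': uppercase starts at 65: 'L' = 65 + 11 = 76
  '!': special character: '!' = 33
= 67 76 33


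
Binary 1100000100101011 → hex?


Group into 4-bit nibbles: 1100000100101011
  1100 = C
  0001 = 1
  0010 = 2
  1011 = B
= 0xC12B


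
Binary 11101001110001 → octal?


Group into 3-bit groups: 011101001110001
  011 = 3
  101 = 5
  001 = 1
  110 = 6
  001 = 1
= 0o35161


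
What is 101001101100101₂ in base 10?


Positional values:
Bit 0: 1 × 2^0 = 1
Bit 2: 1 × 2^2 = 4
Bit 5: 1 × 2^5 = 32
Bit 6: 1 × 2^6 = 64
Bit 8: 1 × 2^8 = 256
Bit 9: 1 × 2^9 = 512
Bit 12: 1 × 2^12 = 4096
Bit 14: 1 × 2^14 = 16384
Sum = 1 + 4 + 32 + 64 + 256 + 512 + 4096 + 16384
= 21349


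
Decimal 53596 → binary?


Divide by 2 repeatedly:
53596 ÷ 2 = 26798 remainder 0
26798 ÷ 2 = 13399 remainder 0
13399 ÷ 2 = 6699 remainder 1
6699 ÷ 2 = 3349 remainder 1
3349 ÷ 2 = 1674 remainder 1
1674 ÷ 2 = 837 remainder 0
837 ÷ 2 = 418 remainder 1
418 ÷ 2 = 209 remainder 0
209 ÷ 2 = 104 remainder 1
104 ÷ 2 = 52 remainder 0
52 ÷ 2 = 26 remainder 0
26 ÷ 2 = 13 remainder 0
13 ÷ 2 = 6 remainder 1
6 ÷ 2 = 3 remainder 0
3 ÷ 2 = 1 remainder 1
1 ÷ 2 = 0 remainder 1
Reading remainders bottom-up:
= 1101000101011100


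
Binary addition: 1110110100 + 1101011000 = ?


Align and add column by column (LSB to MSB, carry propagating):
  01110110100
+ 01101011000
  -----------
  col 0: 0 + 0 + 0 (carry in) = 0 → bit 0, carry out 0
  col 1: 0 + 0 + 0 (carry in) = 0 → bit 0, carry out 0
  col 2: 1 + 0 + 0 (carry in) = 1 → bit 1, carry out 0
  col 3: 0 + 1 + 0 (carry in) = 1 → bit 1, carry out 0
  col 4: 1 + 1 + 0 (carry in) = 2 → bit 0, carry out 1
  col 5: 1 + 0 + 1 (carry in) = 2 → bit 0, carry out 1
  col 6: 0 + 1 + 1 (carry in) = 2 → bit 0, carry out 1
  col 7: 1 + 0 + 1 (carry in) = 2 → bit 0, carry out 1
  col 8: 1 + 1 + 1 (carry in) = 3 → bit 1, carry out 1
  col 9: 1 + 1 + 1 (carry in) = 3 → bit 1, carry out 1
  col 10: 0 + 0 + 1 (carry in) = 1 → bit 1, carry out 0
Reading bits MSB→LSB: 11100001100
Strip leading zeros: 11100001100
= 11100001100


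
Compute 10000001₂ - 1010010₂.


Align and subtract column by column (LSB to MSB, borrowing when needed):
  10000001
- 01010010
  --------
  col 0: (1 - 0 borrow-in) - 0 → 1 - 0 = 1, borrow out 0
  col 1: (0 - 0 borrow-in) - 1 → borrow from next column: (0+2) - 1 = 1, borrow out 1
  col 2: (0 - 1 borrow-in) - 0 → borrow from next column: (-1+2) - 0 = 1, borrow out 1
  col 3: (0 - 1 borrow-in) - 0 → borrow from next column: (-1+2) - 0 = 1, borrow out 1
  col 4: (0 - 1 borrow-in) - 1 → borrow from next column: (-1+2) - 1 = 0, borrow out 1
  col 5: (0 - 1 borrow-in) - 0 → borrow from next column: (-1+2) - 0 = 1, borrow out 1
  col 6: (0 - 1 borrow-in) - 1 → borrow from next column: (-1+2) - 1 = 0, borrow out 1
  col 7: (1 - 1 borrow-in) - 0 → 0 - 0 = 0, borrow out 0
Reading bits MSB→LSB: 00101111
Strip leading zeros: 101111
= 101111


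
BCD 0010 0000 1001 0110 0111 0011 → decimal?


Each 4-bit group → digit:
  0010 → 2
  0000 → 0
  1001 → 9
  0110 → 6
  0111 → 7
  0011 → 3
= 209673


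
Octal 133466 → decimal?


Positional values:
Position 0: 6 × 8^0 = 6
Position 1: 6 × 8^1 = 48
Position 2: 4 × 8^2 = 256
Position 3: 3 × 8^3 = 1536
Position 4: 3 × 8^4 = 12288
Position 5: 1 × 8^5 = 32768
Sum = 6 + 48 + 256 + 1536 + 12288 + 32768
= 46902


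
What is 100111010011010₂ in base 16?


Group into 4-bit nibbles: 0100111010011010
  0100 = 4
  1110 = E
  1001 = 9
  1010 = A
= 0x4E9A


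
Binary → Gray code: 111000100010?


Binary: 111000100010
Gray code: G = B XOR (B >> 1)
B >> 1 = 011100010001
111000100010 XOR 011100010001:
  1 XOR 0 = 1
  1 XOR 1 = 0
  1 XOR 1 = 0
  0 XOR 1 = 1
  0 XOR 0 = 0
  0 XOR 0 = 0
  1 XOR 0 = 1
  0 XOR 1 = 1
  0 XOR 0 = 0
  0 XOR 0 = 0
  1 XOR 0 = 1
  0 XOR 1 = 1
= 100100110011


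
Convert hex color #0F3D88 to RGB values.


Hex: #0F3D88
R = 0F₁₆ = 15
G = 3D₁₆ = 61
B = 88₁₆ = 136
= RGB(15, 61, 136)


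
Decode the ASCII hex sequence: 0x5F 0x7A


Codes (hex): 0x5F 0x7A
Per-code ASCII lookup:
  0x5F = 95  (special character) → '_'
  0x7A = 122  (range 97-122: lowercase, 122 - 97 = 25) → 'z'
= '_z'


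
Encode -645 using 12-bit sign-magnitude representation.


Sign bit: 1 (negative)
Magnitude: 645 = 01010000101
= 101010000101


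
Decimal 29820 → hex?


Divide by 16 repeatedly:
29820 ÷ 16 = 1863 remainder 12 (C)
1863 ÷ 16 = 116 remainder 7 (7)
116 ÷ 16 = 7 remainder 4 (4)
7 ÷ 16 = 0 remainder 7 (7)
Reading remainders bottom-up:
= 0x747C


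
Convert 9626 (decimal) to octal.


Divide by 8 repeatedly:
9626 ÷ 8 = 1203 remainder 2
1203 ÷ 8 = 150 remainder 3
150 ÷ 8 = 18 remainder 6
18 ÷ 8 = 2 remainder 2
2 ÷ 8 = 0 remainder 2
Reading remainders bottom-up:
= 0o22632


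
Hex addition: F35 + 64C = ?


Align and add column by column (LSB to MSB, each column mod 16 with carry):
  0F35
+ 064C
  ----
  col 0: 5(5) + C(12) + 0 (carry in) = 17 → 1(1), carry out 1
  col 1: 3(3) + 4(4) + 1 (carry in) = 8 → 8(8), carry out 0
  col 2: F(15) + 6(6) + 0 (carry in) = 21 → 5(5), carry out 1
  col 3: 0(0) + 0(0) + 1 (carry in) = 1 → 1(1), carry out 0
Reading digits MSB→LSB: 1581
Strip leading zeros: 1581
= 0x1581


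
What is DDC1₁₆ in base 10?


Positional values:
Position 0: 1 × 16^0 = 1 × 1 = 1
Position 1: C × 16^1 = 12 × 16 = 192
Position 2: D × 16^2 = 13 × 256 = 3328
Position 3: D × 16^3 = 13 × 4096 = 53248
Sum = 1 + 192 + 3328 + 53248
= 56769


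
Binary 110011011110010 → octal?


Group into 3-bit groups: 110011011110010
  110 = 6
  011 = 3
  011 = 3
  110 = 6
  010 = 2
= 0o63362


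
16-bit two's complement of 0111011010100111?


Original: 0111011010100111
Step 1 - Invert all bits: 1000100101011000
Step 2 - Add 1: 1000100101011000 + 1
= 1000100101011001 (represents -30375)


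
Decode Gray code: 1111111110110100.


Gray code: 1111111110110100
MSB stays the same: 1
Each subsequent bit = prev_binary XOR current_gray:
  B[1] = 1 XOR 1 = 0
  B[2] = 0 XOR 1 = 1
  B[3] = 1 XOR 1 = 0
  B[4] = 0 XOR 1 = 1
  B[5] = 1 XOR 1 = 0
  B[6] = 0 XOR 1 = 1
  B[7] = 1 XOR 1 = 0
  B[8] = 0 XOR 1 = 1
  B[9] = 1 XOR 0 = 1
  B[10] = 1 XOR 1 = 0
  B[11] = 0 XOR 1 = 1
  B[12] = 1 XOR 0 = 1
  B[13] = 1 XOR 1 = 0
  B[14] = 0 XOR 0 = 0
  B[15] = 0 XOR 0 = 0
= 1010101011011000 (43736 decimal)


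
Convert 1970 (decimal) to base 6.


Divide by 6 repeatedly:
1970 ÷ 6 = 328 remainder 2
328 ÷ 6 = 54 remainder 4
54 ÷ 6 = 9 remainder 0
9 ÷ 6 = 1 remainder 3
1 ÷ 6 = 0 remainder 1
Reading remainders bottom-up:
= 13042


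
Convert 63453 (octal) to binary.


Each octal digit → 3 binary bits:
  6 = 110
  3 = 011
  4 = 100
  5 = 101
  3 = 011
Concatenate: 110 011 100 101 011
= 110011100101011


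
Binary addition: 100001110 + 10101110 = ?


Align and add column by column (LSB to MSB, carry propagating):
  0100001110
+ 0010101110
  ----------
  col 0: 0 + 0 + 0 (carry in) = 0 → bit 0, carry out 0
  col 1: 1 + 1 + 0 (carry in) = 2 → bit 0, carry out 1
  col 2: 1 + 1 + 1 (carry in) = 3 → bit 1, carry out 1
  col 3: 1 + 1 + 1 (carry in) = 3 → bit 1, carry out 1
  col 4: 0 + 0 + 1 (carry in) = 1 → bit 1, carry out 0
  col 5: 0 + 1 + 0 (carry in) = 1 → bit 1, carry out 0
  col 6: 0 + 0 + 0 (carry in) = 0 → bit 0, carry out 0
  col 7: 0 + 1 + 0 (carry in) = 1 → bit 1, carry out 0
  col 8: 1 + 0 + 0 (carry in) = 1 → bit 1, carry out 0
  col 9: 0 + 0 + 0 (carry in) = 0 → bit 0, carry out 0
Reading bits MSB→LSB: 0110111100
Strip leading zeros: 110111100
= 110111100


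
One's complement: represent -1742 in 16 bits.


Original: 0000011011001110
Invert all bits:
  bit 0: 0 → 1
  bit 1: 0 → 1
  bit 2: 0 → 1
  bit 3: 0 → 1
  bit 4: 0 → 1
  bit 5: 1 → 0
  bit 6: 1 → 0
  bit 7: 0 → 1
  bit 8: 1 → 0
  bit 9: 1 → 0
  bit 10: 0 → 1
  bit 11: 0 → 1
  bit 12: 1 → 0
  bit 13: 1 → 0
  bit 14: 1 → 0
  bit 15: 0 → 1
= 1111100100110001


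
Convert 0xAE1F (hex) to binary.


Each hex digit → 4 binary bits:
  A = 1010
  E = 1110
  1 = 0001
  F = 1111
Concatenate: 1010 1110 0001 1111
= 1010111000011111


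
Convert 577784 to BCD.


Each digit → 4-bit binary:
  5 → 0101
  7 → 0111
  7 → 0111
  7 → 0111
  8 → 1000
  4 → 0100
= 0101 0111 0111 0111 1000 0100


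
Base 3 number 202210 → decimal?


Positional values (base 3):
  0 × 3^0 = 0 × 1 = 0
  1 × 3^1 = 1 × 3 = 3
  2 × 3^2 = 2 × 9 = 18
  2 × 3^3 = 2 × 27 = 54
  0 × 3^4 = 0 × 81 = 0
  2 × 3^5 = 2 × 243 = 486
Sum = 0 + 3 + 18 + 54 + 0 + 486
= 561


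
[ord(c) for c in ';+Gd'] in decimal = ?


String: ';+Gd'  (4 characters)
Per-character ASCII lookup:
  ';': special character: ';' = 59
  '+': special character: '+' = 43
  'G': uppercase starts at 65: 'G' = 65 + 6 = 71
  'd': lowercase starts at 97: 'd' = 97 + 3 = 100
= 59 43 71 100


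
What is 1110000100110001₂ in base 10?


Positional values:
Bit 0: 1 × 2^0 = 1
Bit 4: 1 × 2^4 = 16
Bit 5: 1 × 2^5 = 32
Bit 8: 1 × 2^8 = 256
Bit 13: 1 × 2^13 = 8192
Bit 14: 1 × 2^14 = 16384
Bit 15: 1 × 2^15 = 32768
Sum = 1 + 16 + 32 + 256 + 8192 + 16384 + 32768
= 57649


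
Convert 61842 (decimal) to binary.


Divide by 2 repeatedly:
61842 ÷ 2 = 30921 remainder 0
30921 ÷ 2 = 15460 remainder 1
15460 ÷ 2 = 7730 remainder 0
7730 ÷ 2 = 3865 remainder 0
3865 ÷ 2 = 1932 remainder 1
1932 ÷ 2 = 966 remainder 0
966 ÷ 2 = 483 remainder 0
483 ÷ 2 = 241 remainder 1
241 ÷ 2 = 120 remainder 1
120 ÷ 2 = 60 remainder 0
60 ÷ 2 = 30 remainder 0
30 ÷ 2 = 15 remainder 0
15 ÷ 2 = 7 remainder 1
7 ÷ 2 = 3 remainder 1
3 ÷ 2 = 1 remainder 1
1 ÷ 2 = 0 remainder 1
Reading remainders bottom-up:
= 1111000110010010


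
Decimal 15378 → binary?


Divide by 2 repeatedly:
15378 ÷ 2 = 7689 remainder 0
7689 ÷ 2 = 3844 remainder 1
3844 ÷ 2 = 1922 remainder 0
1922 ÷ 2 = 961 remainder 0
961 ÷ 2 = 480 remainder 1
480 ÷ 2 = 240 remainder 0
240 ÷ 2 = 120 remainder 0
120 ÷ 2 = 60 remainder 0
60 ÷ 2 = 30 remainder 0
30 ÷ 2 = 15 remainder 0
15 ÷ 2 = 7 remainder 1
7 ÷ 2 = 3 remainder 1
3 ÷ 2 = 1 remainder 1
1 ÷ 2 = 0 remainder 1
Reading remainders bottom-up:
= 11110000010010


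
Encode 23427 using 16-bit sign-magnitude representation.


Sign bit: 0 (positive)
Magnitude: 23427 = 101101110000011
= 0101101110000011


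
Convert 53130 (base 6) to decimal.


Positional values (base 6):
  0 × 6^0 = 0 × 1 = 0
  3 × 6^1 = 3 × 6 = 18
  1 × 6^2 = 1 × 36 = 36
  3 × 6^3 = 3 × 216 = 648
  5 × 6^4 = 5 × 1296 = 6480
Sum = 0 + 18 + 36 + 648 + 6480
= 7182


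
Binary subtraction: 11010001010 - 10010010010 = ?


Align and subtract column by column (LSB to MSB, borrowing when needed):
  11010001010
- 10010010010
  -----------
  col 0: (0 - 0 borrow-in) - 0 → 0 - 0 = 0, borrow out 0
  col 1: (1 - 0 borrow-in) - 1 → 1 - 1 = 0, borrow out 0
  col 2: (0 - 0 borrow-in) - 0 → 0 - 0 = 0, borrow out 0
  col 3: (1 - 0 borrow-in) - 0 → 1 - 0 = 1, borrow out 0
  col 4: (0 - 0 borrow-in) - 1 → borrow from next column: (0+2) - 1 = 1, borrow out 1
  col 5: (0 - 1 borrow-in) - 0 → borrow from next column: (-1+2) - 0 = 1, borrow out 1
  col 6: (0 - 1 borrow-in) - 0 → borrow from next column: (-1+2) - 0 = 1, borrow out 1
  col 7: (1 - 1 borrow-in) - 1 → borrow from next column: (0+2) - 1 = 1, borrow out 1
  col 8: (0 - 1 borrow-in) - 0 → borrow from next column: (-1+2) - 0 = 1, borrow out 1
  col 9: (1 - 1 borrow-in) - 0 → 0 - 0 = 0, borrow out 0
  col 10: (1 - 0 borrow-in) - 1 → 1 - 1 = 0, borrow out 0
Reading bits MSB→LSB: 00111111000
Strip leading zeros: 111111000
= 111111000


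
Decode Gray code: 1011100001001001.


Gray code: 1011100001001001
MSB stays the same: 1
Each subsequent bit = prev_binary XOR current_gray:
  B[1] = 1 XOR 0 = 1
  B[2] = 1 XOR 1 = 0
  B[3] = 0 XOR 1 = 1
  B[4] = 1 XOR 1 = 0
  B[5] = 0 XOR 0 = 0
  B[6] = 0 XOR 0 = 0
  B[7] = 0 XOR 0 = 0
  B[8] = 0 XOR 0 = 0
  B[9] = 0 XOR 1 = 1
  B[10] = 1 XOR 0 = 1
  B[11] = 1 XOR 0 = 1
  B[12] = 1 XOR 1 = 0
  B[13] = 0 XOR 0 = 0
  B[14] = 0 XOR 0 = 0
  B[15] = 0 XOR 1 = 1
= 1101000001110001 (53361 decimal)


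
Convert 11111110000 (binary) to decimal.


Positional values:
Bit 4: 1 × 2^4 = 16
Bit 5: 1 × 2^5 = 32
Bit 6: 1 × 2^6 = 64
Bit 7: 1 × 2^7 = 128
Bit 8: 1 × 2^8 = 256
Bit 9: 1 × 2^9 = 512
Bit 10: 1 × 2^10 = 1024
Sum = 16 + 32 + 64 + 128 + 256 + 512 + 1024
= 2032


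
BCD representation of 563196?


Each digit → 4-bit binary:
  5 → 0101
  6 → 0110
  3 → 0011
  1 → 0001
  9 → 1001
  6 → 0110
= 0101 0110 0011 0001 1001 0110


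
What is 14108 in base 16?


Divide by 16 repeatedly:
14108 ÷ 16 = 881 remainder 12 (C)
881 ÷ 16 = 55 remainder 1 (1)
55 ÷ 16 = 3 remainder 7 (7)
3 ÷ 16 = 0 remainder 3 (3)
Reading remainders bottom-up:
= 0x371C


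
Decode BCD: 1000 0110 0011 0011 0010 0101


Each 4-bit group → digit:
  1000 → 8
  0110 → 6
  0011 → 3
  0011 → 3
  0010 → 2
  0101 → 5
= 863325


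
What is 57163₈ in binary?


Each octal digit → 3 binary bits:
  5 = 101
  7 = 111
  1 = 001
  6 = 110
  3 = 011
Concatenate: 101 111 001 110 011
= 101111001110011


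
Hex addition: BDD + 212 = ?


Align and add column by column (LSB to MSB, each column mod 16 with carry):
  0BDD
+ 0212
  ----
  col 0: D(13) + 2(2) + 0 (carry in) = 15 → F(15), carry out 0
  col 1: D(13) + 1(1) + 0 (carry in) = 14 → E(14), carry out 0
  col 2: B(11) + 2(2) + 0 (carry in) = 13 → D(13), carry out 0
  col 3: 0(0) + 0(0) + 0 (carry in) = 0 → 0(0), carry out 0
Reading digits MSB→LSB: 0DEF
Strip leading zeros: DEF
= 0xDEF


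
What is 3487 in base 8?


Divide by 8 repeatedly:
3487 ÷ 8 = 435 remainder 7
435 ÷ 8 = 54 remainder 3
54 ÷ 8 = 6 remainder 6
6 ÷ 8 = 0 remainder 6
Reading remainders bottom-up:
= 0o6637


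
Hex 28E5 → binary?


Each hex digit → 4 binary bits:
  2 = 0010
  8 = 1000
  E = 1110
  5 = 0101
Concatenate: 0010 1000 1110 0101
= 0010100011100101


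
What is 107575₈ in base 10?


Positional values:
Position 0: 5 × 8^0 = 5
Position 1: 7 × 8^1 = 56
Position 2: 5 × 8^2 = 320
Position 3: 7 × 8^3 = 3584
Position 4: 0 × 8^4 = 0
Position 5: 1 × 8^5 = 32768
Sum = 5 + 56 + 320 + 3584 + 0 + 32768
= 36733


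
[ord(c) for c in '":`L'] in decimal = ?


String: '":`L'  (4 characters)
Per-character ASCII lookup:
  '"': special character: '"' = 34
  ':': special character: ':' = 58
  '`': special character: '`' = 96
  'L': uppercase starts at 65: 'L' = 65 + 11 = 76
= 34 58 96 76


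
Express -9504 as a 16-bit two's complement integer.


Original: 0010010100100000
Step 1 - Invert all bits: 1101101011011111
Step 2 - Add 1: 1101101011011111 + 1
= 1101101011100000 (represents -9504)


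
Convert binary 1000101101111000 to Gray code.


Binary: 1000101101111000
Gray code: G = B XOR (B >> 1)
B >> 1 = 0100010110111100
1000101101111000 XOR 0100010110111100:
  1 XOR 0 = 1
  0 XOR 1 = 1
  0 XOR 0 = 0
  0 XOR 0 = 0
  1 XOR 0 = 1
  0 XOR 1 = 1
  1 XOR 0 = 1
  1 XOR 1 = 0
  0 XOR 1 = 1
  1 XOR 0 = 1
  1 XOR 1 = 0
  1 XOR 1 = 0
  1 XOR 1 = 0
  0 XOR 1 = 1
  0 XOR 0 = 0
  0 XOR 0 = 0
= 1100111011000100


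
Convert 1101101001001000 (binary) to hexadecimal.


Group into 4-bit nibbles: 1101101001001000
  1101 = D
  1010 = A
  0100 = 4
  1000 = 8
= 0xDA48


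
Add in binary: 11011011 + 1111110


Align and add column by column (LSB to MSB, carry propagating):
  011011011
+ 001111110
  ---------
  col 0: 1 + 0 + 0 (carry in) = 1 → bit 1, carry out 0
  col 1: 1 + 1 + 0 (carry in) = 2 → bit 0, carry out 1
  col 2: 0 + 1 + 1 (carry in) = 2 → bit 0, carry out 1
  col 3: 1 + 1 + 1 (carry in) = 3 → bit 1, carry out 1
  col 4: 1 + 1 + 1 (carry in) = 3 → bit 1, carry out 1
  col 5: 0 + 1 + 1 (carry in) = 2 → bit 0, carry out 1
  col 6: 1 + 1 + 1 (carry in) = 3 → bit 1, carry out 1
  col 7: 1 + 0 + 1 (carry in) = 2 → bit 0, carry out 1
  col 8: 0 + 0 + 1 (carry in) = 1 → bit 1, carry out 0
Reading bits MSB→LSB: 101011001
Strip leading zeros: 101011001
= 101011001


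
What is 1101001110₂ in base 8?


Group into 3-bit groups: 001101001110
  001 = 1
  101 = 5
  001 = 1
  110 = 6
= 0o1516


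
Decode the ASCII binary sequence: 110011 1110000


Codes (binary): 110011 1110000
Per-code ASCII lookup:
  110011 = 51  (range 48-57: digits, 51 - 48 = 3) → '3'
  1110000 = 112  (range 97-122: lowercase, 112 - 97 = 15) → 'p'
= '3p'


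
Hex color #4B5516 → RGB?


Hex: #4B5516
R = 4B₁₆ = 75
G = 55₁₆ = 85
B = 16₁₆ = 22
= RGB(75, 85, 22)


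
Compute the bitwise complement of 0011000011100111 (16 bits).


Original: 0011000011100111
Invert all bits:
  bit 0: 0 → 1
  bit 1: 0 → 1
  bit 2: 1 → 0
  bit 3: 1 → 0
  bit 4: 0 → 1
  bit 5: 0 → 1
  bit 6: 0 → 1
  bit 7: 0 → 1
  bit 8: 1 → 0
  bit 9: 1 → 0
  bit 10: 1 → 0
  bit 11: 0 → 1
  bit 12: 0 → 1
  bit 13: 1 → 0
  bit 14: 1 → 0
  bit 15: 1 → 0
= 1100111100011000


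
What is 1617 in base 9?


Divide by 9 repeatedly:
1617 ÷ 9 = 179 remainder 6
179 ÷ 9 = 19 remainder 8
19 ÷ 9 = 2 remainder 1
2 ÷ 9 = 0 remainder 2
Reading remainders bottom-up:
= 2186


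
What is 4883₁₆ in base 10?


Positional values:
Position 0: 3 × 16^0 = 3 × 1 = 3
Position 1: 8 × 16^1 = 8 × 16 = 128
Position 2: 8 × 16^2 = 8 × 256 = 2048
Position 3: 4 × 16^3 = 4 × 4096 = 16384
Sum = 3 + 128 + 2048 + 16384
= 18563


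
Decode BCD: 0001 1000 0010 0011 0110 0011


Each 4-bit group → digit:
  0001 → 1
  1000 → 8
  0010 → 2
  0011 → 3
  0110 → 6
  0011 → 3
= 182363


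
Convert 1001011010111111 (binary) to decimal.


Positional values:
Bit 0: 1 × 2^0 = 1
Bit 1: 1 × 2^1 = 2
Bit 2: 1 × 2^2 = 4
Bit 3: 1 × 2^3 = 8
Bit 4: 1 × 2^4 = 16
Bit 5: 1 × 2^5 = 32
Bit 7: 1 × 2^7 = 128
Bit 9: 1 × 2^9 = 512
Bit 10: 1 × 2^10 = 1024
Bit 12: 1 × 2^12 = 4096
Bit 15: 1 × 2^15 = 32768
Sum = 1 + 2 + 4 + 8 + 16 + 32 + 128 + 512 + 1024 + 4096 + 32768
= 38591


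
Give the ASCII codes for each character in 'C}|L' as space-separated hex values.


String: 'C}|L'  (4 characters)
Per-character ASCII lookup:
  'C': uppercase starts at 65: 'C' = 65 + 2 = 67 → 0x43
  '}': special character: '}' = 125 → 0x7D
  '|': special character: '|' = 124 → 0x7C
  'L': uppercase starts at 65: 'L' = 65 + 11 = 76 → 0x4C
= 0x43 0x7D 0x7C 0x4C


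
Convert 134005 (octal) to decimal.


Positional values:
Position 0: 5 × 8^0 = 5
Position 1: 0 × 8^1 = 0
Position 2: 0 × 8^2 = 0
Position 3: 4 × 8^3 = 2048
Position 4: 3 × 8^4 = 12288
Position 5: 1 × 8^5 = 32768
Sum = 5 + 0 + 0 + 2048 + 12288 + 32768
= 47109


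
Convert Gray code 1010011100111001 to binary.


Gray code: 1010011100111001
MSB stays the same: 1
Each subsequent bit = prev_binary XOR current_gray:
  B[1] = 1 XOR 0 = 1
  B[2] = 1 XOR 1 = 0
  B[3] = 0 XOR 0 = 0
  B[4] = 0 XOR 0 = 0
  B[5] = 0 XOR 1 = 1
  B[6] = 1 XOR 1 = 0
  B[7] = 0 XOR 1 = 1
  B[8] = 1 XOR 0 = 1
  B[9] = 1 XOR 0 = 1
  B[10] = 1 XOR 1 = 0
  B[11] = 0 XOR 1 = 1
  B[12] = 1 XOR 1 = 0
  B[13] = 0 XOR 0 = 0
  B[14] = 0 XOR 0 = 0
  B[15] = 0 XOR 1 = 1
= 1100010111010001 (50641 decimal)


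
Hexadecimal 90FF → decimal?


Positional values:
Position 0: F × 16^0 = 15 × 1 = 15
Position 1: F × 16^1 = 15 × 16 = 240
Position 2: 0 × 16^2 = 0 × 256 = 0
Position 3: 9 × 16^3 = 9 × 4096 = 36864
Sum = 15 + 240 + 0 + 36864
= 37119


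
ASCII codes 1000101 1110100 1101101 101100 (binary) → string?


Codes (binary): 1000101 1110100 1101101 101100
Per-code ASCII lookup:
  1000101 = 69  (range 65-90: uppercase, 69 - 65 = 4) → 'E'
  1110100 = 116  (range 97-122: lowercase, 116 - 97 = 19) → 't'
  1101101 = 109  (range 97-122: lowercase, 109 - 97 = 12) → 'm'
  101100 = 44  (special character) → ','
= 'Etm,'


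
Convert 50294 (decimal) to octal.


Divide by 8 repeatedly:
50294 ÷ 8 = 6286 remainder 6
6286 ÷ 8 = 785 remainder 6
785 ÷ 8 = 98 remainder 1
98 ÷ 8 = 12 remainder 2
12 ÷ 8 = 1 remainder 4
1 ÷ 8 = 0 remainder 1
Reading remainders bottom-up:
= 0o142166


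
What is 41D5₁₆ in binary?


Each hex digit → 4 binary bits:
  4 = 0100
  1 = 0001
  D = 1101
  5 = 0101
Concatenate: 0100 0001 1101 0101
= 0100000111010101


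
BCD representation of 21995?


Each digit → 4-bit binary:
  2 → 0010
  1 → 0001
  9 → 1001
  9 → 1001
  5 → 0101
= 0010 0001 1001 1001 0101


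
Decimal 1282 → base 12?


Divide by 12 repeatedly:
1282 ÷ 12 = 106 remainder 10
106 ÷ 12 = 8 remainder 10
8 ÷ 12 = 0 remainder 8
Reading remainders bottom-up:
= 8AA


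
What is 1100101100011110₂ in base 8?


Group into 3-bit groups: 001100101100011110
  001 = 1
  100 = 4
  101 = 5
  100 = 4
  011 = 3
  110 = 6
= 0o145436


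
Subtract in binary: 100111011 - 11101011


Align and subtract column by column (LSB to MSB, borrowing when needed):
  100111011
- 011101011
  ---------
  col 0: (1 - 0 borrow-in) - 1 → 1 - 1 = 0, borrow out 0
  col 1: (1 - 0 borrow-in) - 1 → 1 - 1 = 0, borrow out 0
  col 2: (0 - 0 borrow-in) - 0 → 0 - 0 = 0, borrow out 0
  col 3: (1 - 0 borrow-in) - 1 → 1 - 1 = 0, borrow out 0
  col 4: (1 - 0 borrow-in) - 0 → 1 - 0 = 1, borrow out 0
  col 5: (1 - 0 borrow-in) - 1 → 1 - 1 = 0, borrow out 0
  col 6: (0 - 0 borrow-in) - 1 → borrow from next column: (0+2) - 1 = 1, borrow out 1
  col 7: (0 - 1 borrow-in) - 1 → borrow from next column: (-1+2) - 1 = 0, borrow out 1
  col 8: (1 - 1 borrow-in) - 0 → 0 - 0 = 0, borrow out 0
Reading bits MSB→LSB: 001010000
Strip leading zeros: 1010000
= 1010000


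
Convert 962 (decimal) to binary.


Divide by 2 repeatedly:
962 ÷ 2 = 481 remainder 0
481 ÷ 2 = 240 remainder 1
240 ÷ 2 = 120 remainder 0
120 ÷ 2 = 60 remainder 0
60 ÷ 2 = 30 remainder 0
30 ÷ 2 = 15 remainder 0
15 ÷ 2 = 7 remainder 1
7 ÷ 2 = 3 remainder 1
3 ÷ 2 = 1 remainder 1
1 ÷ 2 = 0 remainder 1
Reading remainders bottom-up:
= 1111000010


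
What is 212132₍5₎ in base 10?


Positional values (base 5):
  2 × 5^0 = 2 × 1 = 2
  3 × 5^1 = 3 × 5 = 15
  1 × 5^2 = 1 × 25 = 25
  2 × 5^3 = 2 × 125 = 250
  1 × 5^4 = 1 × 625 = 625
  2 × 5^5 = 2 × 3125 = 6250
Sum = 2 + 15 + 25 + 250 + 625 + 6250
= 7167


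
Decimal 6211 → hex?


Divide by 16 repeatedly:
6211 ÷ 16 = 388 remainder 3 (3)
388 ÷ 16 = 24 remainder 4 (4)
24 ÷ 16 = 1 remainder 8 (8)
1 ÷ 16 = 0 remainder 1 (1)
Reading remainders bottom-up:
= 0x1843


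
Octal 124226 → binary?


Each octal digit → 3 binary bits:
  1 = 001
  2 = 010
  4 = 100
  2 = 010
  2 = 010
  6 = 110
Concatenate: 001 010 100 010 010 110
= 001010100010010110


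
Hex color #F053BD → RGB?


Hex: #F053BD
R = F0₁₆ = 240
G = 53₁₆ = 83
B = BD₁₆ = 189
= RGB(240, 83, 189)


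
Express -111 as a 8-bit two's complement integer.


Original: 01101111
Step 1 - Invert all bits: 10010000
Step 2 - Add 1: 10010000 + 1
= 10010001 (represents -111)


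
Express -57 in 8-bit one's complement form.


Original: 00111001
Invert all bits:
  bit 0: 0 → 1
  bit 1: 0 → 1
  bit 2: 1 → 0
  bit 3: 1 → 0
  bit 4: 1 → 0
  bit 5: 0 → 1
  bit 6: 0 → 1
  bit 7: 1 → 0
= 11000110


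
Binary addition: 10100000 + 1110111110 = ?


Align and add column by column (LSB to MSB, carry propagating):
  00010100000
+ 01110111110
  -----------
  col 0: 0 + 0 + 0 (carry in) = 0 → bit 0, carry out 0
  col 1: 0 + 1 + 0 (carry in) = 1 → bit 1, carry out 0
  col 2: 0 + 1 + 0 (carry in) = 1 → bit 1, carry out 0
  col 3: 0 + 1 + 0 (carry in) = 1 → bit 1, carry out 0
  col 4: 0 + 1 + 0 (carry in) = 1 → bit 1, carry out 0
  col 5: 1 + 1 + 0 (carry in) = 2 → bit 0, carry out 1
  col 6: 0 + 0 + 1 (carry in) = 1 → bit 1, carry out 0
  col 7: 1 + 1 + 0 (carry in) = 2 → bit 0, carry out 1
  col 8: 0 + 1 + 1 (carry in) = 2 → bit 0, carry out 1
  col 9: 0 + 1 + 1 (carry in) = 2 → bit 0, carry out 1
  col 10: 0 + 0 + 1 (carry in) = 1 → bit 1, carry out 0
Reading bits MSB→LSB: 10001011110
Strip leading zeros: 10001011110
= 10001011110


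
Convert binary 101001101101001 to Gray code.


Binary: 101001101101001
Gray code: G = B XOR (B >> 1)
B >> 1 = 010100110110100
101001101101001 XOR 010100110110100:
  1 XOR 0 = 1
  0 XOR 1 = 1
  1 XOR 0 = 1
  0 XOR 1 = 1
  0 XOR 0 = 0
  1 XOR 0 = 1
  1 XOR 1 = 0
  0 XOR 1 = 1
  1 XOR 0 = 1
  1 XOR 1 = 0
  0 XOR 1 = 1
  1 XOR 0 = 1
  0 XOR 1 = 1
  0 XOR 0 = 0
  1 XOR 0 = 1
= 111101011011101


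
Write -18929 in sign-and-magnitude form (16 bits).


Sign bit: 1 (negative)
Magnitude: 18929 = 100100111110001
= 1100100111110001


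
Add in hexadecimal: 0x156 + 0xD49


Align and add column by column (LSB to MSB, each column mod 16 with carry):
  0156
+ 0D49
  ----
  col 0: 6(6) + 9(9) + 0 (carry in) = 15 → F(15), carry out 0
  col 1: 5(5) + 4(4) + 0 (carry in) = 9 → 9(9), carry out 0
  col 2: 1(1) + D(13) + 0 (carry in) = 14 → E(14), carry out 0
  col 3: 0(0) + 0(0) + 0 (carry in) = 0 → 0(0), carry out 0
Reading digits MSB→LSB: 0E9F
Strip leading zeros: E9F
= 0xE9F


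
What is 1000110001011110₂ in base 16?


Group into 4-bit nibbles: 1000110001011110
  1000 = 8
  1100 = C
  0101 = 5
  1110 = E
= 0x8C5E


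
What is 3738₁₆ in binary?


Each hex digit → 4 binary bits:
  3 = 0011
  7 = 0111
  3 = 0011
  8 = 1000
Concatenate: 0011 0111 0011 1000
= 0011011100111000


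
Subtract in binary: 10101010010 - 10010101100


Align and subtract column by column (LSB to MSB, borrowing when needed):
  10101010010
- 10010101100
  -----------
  col 0: (0 - 0 borrow-in) - 0 → 0 - 0 = 0, borrow out 0
  col 1: (1 - 0 borrow-in) - 0 → 1 - 0 = 1, borrow out 0
  col 2: (0 - 0 borrow-in) - 1 → borrow from next column: (0+2) - 1 = 1, borrow out 1
  col 3: (0 - 1 borrow-in) - 1 → borrow from next column: (-1+2) - 1 = 0, borrow out 1
  col 4: (1 - 1 borrow-in) - 0 → 0 - 0 = 0, borrow out 0
  col 5: (0 - 0 borrow-in) - 1 → borrow from next column: (0+2) - 1 = 1, borrow out 1
  col 6: (1 - 1 borrow-in) - 0 → 0 - 0 = 0, borrow out 0
  col 7: (0 - 0 borrow-in) - 1 → borrow from next column: (0+2) - 1 = 1, borrow out 1
  col 8: (1 - 1 borrow-in) - 0 → 0 - 0 = 0, borrow out 0
  col 9: (0 - 0 borrow-in) - 0 → 0 - 0 = 0, borrow out 0
  col 10: (1 - 0 borrow-in) - 1 → 1 - 1 = 0, borrow out 0
Reading bits MSB→LSB: 00010100110
Strip leading zeros: 10100110
= 10100110


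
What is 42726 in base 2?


Divide by 2 repeatedly:
42726 ÷ 2 = 21363 remainder 0
21363 ÷ 2 = 10681 remainder 1
10681 ÷ 2 = 5340 remainder 1
5340 ÷ 2 = 2670 remainder 0
2670 ÷ 2 = 1335 remainder 0
1335 ÷ 2 = 667 remainder 1
667 ÷ 2 = 333 remainder 1
333 ÷ 2 = 166 remainder 1
166 ÷ 2 = 83 remainder 0
83 ÷ 2 = 41 remainder 1
41 ÷ 2 = 20 remainder 1
20 ÷ 2 = 10 remainder 0
10 ÷ 2 = 5 remainder 0
5 ÷ 2 = 2 remainder 1
2 ÷ 2 = 1 remainder 0
1 ÷ 2 = 0 remainder 1
Reading remainders bottom-up:
= 1010011011100110


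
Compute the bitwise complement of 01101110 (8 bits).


Original: 01101110
Invert all bits:
  bit 0: 0 → 1
  bit 1: 1 → 0
  bit 2: 1 → 0
  bit 3: 0 → 1
  bit 4: 1 → 0
  bit 5: 1 → 0
  bit 6: 1 → 0
  bit 7: 0 → 1
= 10010001


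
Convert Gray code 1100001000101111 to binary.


Gray code: 1100001000101111
MSB stays the same: 1
Each subsequent bit = prev_binary XOR current_gray:
  B[1] = 1 XOR 1 = 0
  B[2] = 0 XOR 0 = 0
  B[3] = 0 XOR 0 = 0
  B[4] = 0 XOR 0 = 0
  B[5] = 0 XOR 0 = 0
  B[6] = 0 XOR 1 = 1
  B[7] = 1 XOR 0 = 1
  B[8] = 1 XOR 0 = 1
  B[9] = 1 XOR 0 = 1
  B[10] = 1 XOR 1 = 0
  B[11] = 0 XOR 0 = 0
  B[12] = 0 XOR 1 = 1
  B[13] = 1 XOR 1 = 0
  B[14] = 0 XOR 1 = 1
  B[15] = 1 XOR 1 = 0
= 1000001111001010 (33738 decimal)


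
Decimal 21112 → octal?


Divide by 8 repeatedly:
21112 ÷ 8 = 2639 remainder 0
2639 ÷ 8 = 329 remainder 7
329 ÷ 8 = 41 remainder 1
41 ÷ 8 = 5 remainder 1
5 ÷ 8 = 0 remainder 5
Reading remainders bottom-up:
= 0o51170


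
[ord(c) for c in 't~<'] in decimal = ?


String: 't~<'  (3 characters)
Per-character ASCII lookup:
  't': lowercase starts at 97: 't' = 97 + 19 = 116
  '~': special character: '~' = 126
  '<': special character: '<' = 60
= 116 126 60


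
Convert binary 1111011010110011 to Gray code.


Binary: 1111011010110011
Gray code: G = B XOR (B >> 1)
B >> 1 = 0111101101011001
1111011010110011 XOR 0111101101011001:
  1 XOR 0 = 1
  1 XOR 1 = 0
  1 XOR 1 = 0
  1 XOR 1 = 0
  0 XOR 1 = 1
  1 XOR 0 = 1
  1 XOR 1 = 0
  0 XOR 1 = 1
  1 XOR 0 = 1
  0 XOR 1 = 1
  1 XOR 0 = 1
  1 XOR 1 = 0
  0 XOR 1 = 1
  0 XOR 0 = 0
  1 XOR 0 = 1
  1 XOR 1 = 0
= 1000110111101010


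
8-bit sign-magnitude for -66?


Sign bit: 1 (negative)
Magnitude: 66 = 1000010
= 11000010


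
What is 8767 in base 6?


Divide by 6 repeatedly:
8767 ÷ 6 = 1461 remainder 1
1461 ÷ 6 = 243 remainder 3
243 ÷ 6 = 40 remainder 3
40 ÷ 6 = 6 remainder 4
6 ÷ 6 = 1 remainder 0
1 ÷ 6 = 0 remainder 1
Reading remainders bottom-up:
= 104331


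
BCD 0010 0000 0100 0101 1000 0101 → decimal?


Each 4-bit group → digit:
  0010 → 2
  0000 → 0
  0100 → 4
  0101 → 5
  1000 → 8
  0101 → 5
= 204585


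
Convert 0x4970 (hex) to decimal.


Positional values:
Position 0: 0 × 16^0 = 0 × 1 = 0
Position 1: 7 × 16^1 = 7 × 16 = 112
Position 2: 9 × 16^2 = 9 × 256 = 2304
Position 3: 4 × 16^3 = 4 × 4096 = 16384
Sum = 0 + 112 + 2304 + 16384
= 18800


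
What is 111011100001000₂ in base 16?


Group into 4-bit nibbles: 0111011100001000
  0111 = 7
  0111 = 7
  0000 = 0
  1000 = 8
= 0x7708


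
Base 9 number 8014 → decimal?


Positional values (base 9):
  4 × 9^0 = 4 × 1 = 4
  1 × 9^1 = 1 × 9 = 9
  0 × 9^2 = 0 × 81 = 0
  8 × 9^3 = 8 × 729 = 5832
Sum = 4 + 9 + 0 + 5832
= 5845


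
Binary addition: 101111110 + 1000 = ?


Align and add column by column (LSB to MSB, carry propagating):
  0101111110
+ 0000001000
  ----------
  col 0: 0 + 0 + 0 (carry in) = 0 → bit 0, carry out 0
  col 1: 1 + 0 + 0 (carry in) = 1 → bit 1, carry out 0
  col 2: 1 + 0 + 0 (carry in) = 1 → bit 1, carry out 0
  col 3: 1 + 1 + 0 (carry in) = 2 → bit 0, carry out 1
  col 4: 1 + 0 + 1 (carry in) = 2 → bit 0, carry out 1
  col 5: 1 + 0 + 1 (carry in) = 2 → bit 0, carry out 1
  col 6: 1 + 0 + 1 (carry in) = 2 → bit 0, carry out 1
  col 7: 0 + 0 + 1 (carry in) = 1 → bit 1, carry out 0
  col 8: 1 + 0 + 0 (carry in) = 1 → bit 1, carry out 0
  col 9: 0 + 0 + 0 (carry in) = 0 → bit 0, carry out 0
Reading bits MSB→LSB: 0110000110
Strip leading zeros: 110000110
= 110000110


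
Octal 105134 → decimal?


Positional values:
Position 0: 4 × 8^0 = 4
Position 1: 3 × 8^1 = 24
Position 2: 1 × 8^2 = 64
Position 3: 5 × 8^3 = 2560
Position 4: 0 × 8^4 = 0
Position 5: 1 × 8^5 = 32768
Sum = 4 + 24 + 64 + 2560 + 0 + 32768
= 35420


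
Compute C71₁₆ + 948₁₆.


Align and add column by column (LSB to MSB, each column mod 16 with carry):
  0C71
+ 0948
  ----
  col 0: 1(1) + 8(8) + 0 (carry in) = 9 → 9(9), carry out 0
  col 1: 7(7) + 4(4) + 0 (carry in) = 11 → B(11), carry out 0
  col 2: C(12) + 9(9) + 0 (carry in) = 21 → 5(5), carry out 1
  col 3: 0(0) + 0(0) + 1 (carry in) = 1 → 1(1), carry out 0
Reading digits MSB→LSB: 15B9
Strip leading zeros: 15B9
= 0x15B9


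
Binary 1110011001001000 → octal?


Group into 3-bit groups: 001110011001001000
  001 = 1
  110 = 6
  011 = 3
  001 = 1
  001 = 1
  000 = 0
= 0o163110


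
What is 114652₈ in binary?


Each octal digit → 3 binary bits:
  1 = 001
  1 = 001
  4 = 100
  6 = 110
  5 = 101
  2 = 010
Concatenate: 001 001 100 110 101 010
= 001001100110101010


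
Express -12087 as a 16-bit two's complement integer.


Original: 0010111100110111
Step 1 - Invert all bits: 1101000011001000
Step 2 - Add 1: 1101000011001000 + 1
= 1101000011001001 (represents -12087)


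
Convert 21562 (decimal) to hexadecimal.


Divide by 16 repeatedly:
21562 ÷ 16 = 1347 remainder 10 (A)
1347 ÷ 16 = 84 remainder 3 (3)
84 ÷ 16 = 5 remainder 4 (4)
5 ÷ 16 = 0 remainder 5 (5)
Reading remainders bottom-up:
= 0x543A


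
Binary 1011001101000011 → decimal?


Positional values:
Bit 0: 1 × 2^0 = 1
Bit 1: 1 × 2^1 = 2
Bit 6: 1 × 2^6 = 64
Bit 8: 1 × 2^8 = 256
Bit 9: 1 × 2^9 = 512
Bit 12: 1 × 2^12 = 4096
Bit 13: 1 × 2^13 = 8192
Bit 15: 1 × 2^15 = 32768
Sum = 1 + 2 + 64 + 256 + 512 + 4096 + 8192 + 32768
= 45891


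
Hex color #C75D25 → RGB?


Hex: #C75D25
R = C7₁₆ = 199
G = 5D₁₆ = 93
B = 25₁₆ = 37
= RGB(199, 93, 37)


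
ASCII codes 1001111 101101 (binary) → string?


Codes (binary): 1001111 101101
Per-code ASCII lookup:
  1001111 = 79  (range 65-90: uppercase, 79 - 65 = 14) → 'O'
  101101 = 45  (special character) → '-'
= 'O-'


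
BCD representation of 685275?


Each digit → 4-bit binary:
  6 → 0110
  8 → 1000
  5 → 0101
  2 → 0010
  7 → 0111
  5 → 0101
= 0110 1000 0101 0010 0111 0101


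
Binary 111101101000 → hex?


Group into 4-bit nibbles: 111101101000
  1111 = F
  0110 = 6
  1000 = 8
= 0xF68


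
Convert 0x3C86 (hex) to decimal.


Positional values:
Position 0: 6 × 16^0 = 6 × 1 = 6
Position 1: 8 × 16^1 = 8 × 16 = 128
Position 2: C × 16^2 = 12 × 256 = 3072
Position 3: 3 × 16^3 = 3 × 4096 = 12288
Sum = 6 + 128 + 3072 + 12288
= 15494


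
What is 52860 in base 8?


Divide by 8 repeatedly:
52860 ÷ 8 = 6607 remainder 4
6607 ÷ 8 = 825 remainder 7
825 ÷ 8 = 103 remainder 1
103 ÷ 8 = 12 remainder 7
12 ÷ 8 = 1 remainder 4
1 ÷ 8 = 0 remainder 1
Reading remainders bottom-up:
= 0o147174


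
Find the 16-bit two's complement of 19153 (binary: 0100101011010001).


Original: 0100101011010001
Step 1 - Invert all bits: 1011010100101110
Step 2 - Add 1: 1011010100101110 + 1
= 1011010100101111 (represents -19153)


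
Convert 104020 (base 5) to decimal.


Positional values (base 5):
  0 × 5^0 = 0 × 1 = 0
  2 × 5^1 = 2 × 5 = 10
  0 × 5^2 = 0 × 25 = 0
  4 × 5^3 = 4 × 125 = 500
  0 × 5^4 = 0 × 625 = 0
  1 × 5^5 = 1 × 3125 = 3125
Sum = 0 + 10 + 0 + 500 + 0 + 3125
= 3635


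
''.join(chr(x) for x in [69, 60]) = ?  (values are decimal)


Codes (decimal): 69 60
Per-code ASCII lookup:
  69  (range 65-90: uppercase, 69 - 65 = 4) → 'E'
  60  (special character) → '<'
= 'E<'


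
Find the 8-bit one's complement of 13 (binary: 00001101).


Original: 00001101
Invert all bits:
  bit 0: 0 → 1
  bit 1: 0 → 1
  bit 2: 0 → 1
  bit 3: 0 → 1
  bit 4: 1 → 0
  bit 5: 1 → 0
  bit 6: 0 → 1
  bit 7: 1 → 0
= 11110010


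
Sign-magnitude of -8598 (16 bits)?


Sign bit: 1 (negative)
Magnitude: 8598 = 010000110010110
= 1010000110010110


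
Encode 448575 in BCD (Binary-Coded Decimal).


Each digit → 4-bit binary:
  4 → 0100
  4 → 0100
  8 → 1000
  5 → 0101
  7 → 0111
  5 → 0101
= 0100 0100 1000 0101 0111 0101
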